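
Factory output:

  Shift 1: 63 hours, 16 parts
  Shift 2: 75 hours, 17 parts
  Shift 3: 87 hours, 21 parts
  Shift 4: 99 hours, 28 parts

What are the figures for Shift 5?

111 hours, 38 parts

For the hours, +12 each step: 63, 75, 87, 99 → 111.
Parts — differences are 1, 4, 7, … (increasing by 3 each time): 16, 17, 21, 28 → 38.
Combining the parts gives 111 hours, 38 parts.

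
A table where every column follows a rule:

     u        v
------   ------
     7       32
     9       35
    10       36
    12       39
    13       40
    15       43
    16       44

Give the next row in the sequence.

18  47

Column u goes 7, 9, 10, 12, 13, 15, 16 → 18 (alternating steps +2, +1, +2, +1, …).
Column v — alternating steps +3, +1, +3, +1, …: 32, 35, 36, 39, 40, 43, 44 → 47.
Putting it together: 18  47.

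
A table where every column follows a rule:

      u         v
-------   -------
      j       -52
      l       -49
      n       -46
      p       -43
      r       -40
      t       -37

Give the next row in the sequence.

Column u — letters move forward 2 places in the alphabet: j, l, n, p, r, t → v.
Column v goes -52, -49, -46, -43, -40, -37 → -34 (+3 each step).
So the next row is v  -34.

v  -34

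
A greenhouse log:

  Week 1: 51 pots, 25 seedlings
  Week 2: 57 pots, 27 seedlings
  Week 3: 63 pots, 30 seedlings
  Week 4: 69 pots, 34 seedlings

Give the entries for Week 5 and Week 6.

Pots goes 51, 57, 63, 69 → 75 → 81 (+6 each step).
For the seedlings, differences are 2, 3, 4, … (increasing by 1 each time): 25, 27, 30, 34 → 39 → 45.
Putting the parts together: 75 pots, 39 seedlings and then 81 pots, 45 seedlings.

75 pots, 39 seedlings; 81 pots, 45 seedlings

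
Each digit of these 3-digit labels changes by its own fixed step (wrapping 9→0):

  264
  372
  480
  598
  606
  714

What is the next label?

822

First digit: 2, 3, 4, 5, 6, 7 → 8 (+1 each step, mod 10).
For the second digit, +1 each step, mod 10: 6, 7, 8, 9, 0, 1 → 2.
Third digit: 4, 2, 0, 8, 6, 4 → 2 (−2 each step, mod 10).
Putting it together: 822.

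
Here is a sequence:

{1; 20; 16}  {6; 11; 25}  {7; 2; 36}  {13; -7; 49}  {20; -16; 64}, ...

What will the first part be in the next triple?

First part: 1, 6, 7, 13, 20 → 33 (each term is the sum of the two before it).
Second part: 20, 11, 2, -7, -16 → -25 (−9 each step).
Third part goes 16, 25, 36, 49, 64 → 81 (perfect squares: 4², 5², 6², …).

33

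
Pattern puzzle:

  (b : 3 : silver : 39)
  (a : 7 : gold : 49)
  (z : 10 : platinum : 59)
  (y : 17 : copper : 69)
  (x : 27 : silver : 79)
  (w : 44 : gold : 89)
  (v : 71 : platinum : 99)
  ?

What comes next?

Letter: b, a, z, y, x, w, v → u (letters move back 1 place in the alphabet, wrapping A→Z).
Second value — each term is the sum of the two before it: 3, 7, 10, 17, 27, 44, 71 → 115.
Metal: repeats silver → gold → platinum → copper, so silver, gold, platinum, copper, silver, gold, platinum → copper.
Fourth value — +10 each step: 39, 49, 59, 69, 79, 89, 99 → 109.
So the next 4-tuple is (u : 115 : copper : 109).

(u : 115 : copper : 109)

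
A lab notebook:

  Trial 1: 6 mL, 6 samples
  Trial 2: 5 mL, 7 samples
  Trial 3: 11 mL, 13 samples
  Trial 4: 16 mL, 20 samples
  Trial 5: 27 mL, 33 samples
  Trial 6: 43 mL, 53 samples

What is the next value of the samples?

86

Samples: 6, 7, 13, 20, 33, 53 → 86 (each term is the sum of the two before it).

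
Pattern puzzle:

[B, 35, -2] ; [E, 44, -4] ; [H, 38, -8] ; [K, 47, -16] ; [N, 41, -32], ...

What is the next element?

[Q, 50, -64]

For the letter, letters move forward 3 places in the alphabet: B, E, H, K, N → Q.
For the second entry, alternating steps +9, −6, +9, −6, …: 35, 44, 38, 47, 41 → 50.
Third entry: ×2 each step, so -2, -4, -8, -16, -32 → -64.
Putting it together: [Q, 50, -64].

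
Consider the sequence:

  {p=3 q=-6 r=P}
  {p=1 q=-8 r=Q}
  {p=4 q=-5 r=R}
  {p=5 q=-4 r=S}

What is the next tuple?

P goes 3, 1, 4, 5 → 9 (each term is the sum of the two before it).
Q goes -6, -8, -5, -4 → 0 (always 9 less than the p).
R: letters move forward 1 place in the alphabet; P, Q, R, S → T.
Putting it together: {p=9 q=0 r=T}.

{p=9 q=0 r=T}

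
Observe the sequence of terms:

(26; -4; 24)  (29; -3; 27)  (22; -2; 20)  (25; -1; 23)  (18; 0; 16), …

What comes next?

First part: alternating steps +3, −7, +3, −7, …; 26, 29, 22, 25, 18 → 21.
Second part: -4, -3, -2, -1, 0 → 1 (+1 each step).
Third part: 24, 27, 20, 23, 16 → 19 (always 2 less than the first part).
Combining the parts gives (21; 1; 19).

(21; 1; 19)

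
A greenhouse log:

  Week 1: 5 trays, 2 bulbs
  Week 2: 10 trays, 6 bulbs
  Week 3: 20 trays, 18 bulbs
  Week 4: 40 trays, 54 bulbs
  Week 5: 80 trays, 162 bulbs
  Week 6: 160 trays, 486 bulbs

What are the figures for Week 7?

320 trays, 1458 bulbs

Trays: ×2 each step; 5, 10, 20, 40, 80, 160 → 320.
Bulbs: 2, 6, 18, 54, 162, 486 → 1458 (×3 each step).
Putting it together: 320 trays, 1458 bulbs.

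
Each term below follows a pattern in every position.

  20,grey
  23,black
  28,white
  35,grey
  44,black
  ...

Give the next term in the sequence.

55,white

First part: differences are 3, 5, 7, … (increasing by 2 each time), so 20, 23, 28, 35, 44 → 55.
For the shade, repeats grey → black → white: grey, black, white, grey, black → white.
So the next term is 55,white.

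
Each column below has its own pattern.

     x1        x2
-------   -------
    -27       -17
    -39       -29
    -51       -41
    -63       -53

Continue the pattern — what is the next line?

-75  -65

Column x1 — −12 each step: -27, -39, -51, -63 → -75.
Column x2: always 10 more than the column x1; -17, -29, -41, -53 → -65.
Putting it together: -75  -65.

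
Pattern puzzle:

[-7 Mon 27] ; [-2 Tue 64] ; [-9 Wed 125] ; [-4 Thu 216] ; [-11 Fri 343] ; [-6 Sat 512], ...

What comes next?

For the first slot, alternating steps +5, −7, +5, −7, …: -7, -2, -9, -4, -11, -6 → -13.
Day — runs through the weekdays Mon→Sun: Mon, Tue, Wed, Thu, Fri, Sat → Sun.
Third slot: 27, 64, 125, 216, 343, 512 → 729 (perfect cubes: 3³, 4³, 5³, …).
Combining the parts gives [-13 Sun 729].

[-13 Sun 729]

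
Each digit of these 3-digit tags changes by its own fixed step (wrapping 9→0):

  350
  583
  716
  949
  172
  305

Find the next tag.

For the first digit, +2 each step, mod 10: 3, 5, 7, 9, 1, 3 → 5.
Second digit — +3 each step, mod 10: 5, 8, 1, 4, 7, 0 → 3.
Third digit goes 0, 3, 6, 9, 2, 5 → 8 (+3 each step, mod 10).
So the next tag is 538.

538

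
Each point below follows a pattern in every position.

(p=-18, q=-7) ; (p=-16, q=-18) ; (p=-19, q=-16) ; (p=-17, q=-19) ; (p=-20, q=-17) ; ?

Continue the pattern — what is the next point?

(p=-18, q=-20)

For the p, alternating steps +2, −3, +2, −3, …: -18, -16, -19, -17, -20 → -18.
For the q, always the previous value of the p: -7, -18, -16, -19, -17 → -20.
Putting it together: (p=-18, q=-20).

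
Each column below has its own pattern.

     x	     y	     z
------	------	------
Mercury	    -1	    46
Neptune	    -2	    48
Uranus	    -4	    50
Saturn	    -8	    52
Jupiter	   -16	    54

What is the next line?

Mars  -32  56

Column x: runs backward through the planets Mercury→Neptune, so Mercury, Neptune, Uranus, Saturn, Jupiter → Mars.
Column y goes -1, -2, -4, -8, -16 → -32 (×2 each step).
For the column z, +2 each step: 46, 48, 50, 52, 54 → 56.
So the next line is Mars  -32  56.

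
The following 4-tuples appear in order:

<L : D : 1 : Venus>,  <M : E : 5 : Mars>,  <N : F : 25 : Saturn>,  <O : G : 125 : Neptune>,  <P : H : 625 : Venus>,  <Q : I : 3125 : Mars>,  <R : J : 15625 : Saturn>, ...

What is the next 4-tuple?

<S : K : 78125 : Neptune>

First letter: letters move forward 1 place in the alphabet; L, M, N, O, P, Q, R → S.
Second letter goes D, E, F, G, H, I, J → K (letters move forward 1 place in the alphabet).
Third coordinate — ×5 each step: 1, 5, 25, 125, 625, 3125, 15625 → 78125.
Planet — repeats Venus → Mars → Saturn → Neptune: Venus, Mars, Saturn, Neptune, Venus, Mars, Saturn → Neptune.
Putting it together: <S : K : 78125 : Neptune>.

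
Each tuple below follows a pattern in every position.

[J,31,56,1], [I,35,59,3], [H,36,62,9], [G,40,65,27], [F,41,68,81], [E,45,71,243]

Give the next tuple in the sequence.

For the letter, letters move back 1 place in the alphabet: J, I, H, G, F, E → D.
Second entry goes 31, 35, 36, 40, 41, 45 → 46 (alternating steps +4, +1, +4, +1, …).
Third entry: 56, 59, 62, 65, 68, 71 → 74 (+3 each step).
Fourth entry: ×3 each step; 1, 3, 9, 27, 81, 243 → 729.
Putting it together: [D,46,74,729].

[D,46,74,729]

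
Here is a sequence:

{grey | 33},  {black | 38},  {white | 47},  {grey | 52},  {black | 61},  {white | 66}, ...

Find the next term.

{grey | 75}

Shade — repeats grey → black → white: grey, black, white, grey, black, white → grey.
Second slot — alternating steps +5, +9, +5, +9, …: 33, 38, 47, 52, 61, 66 → 75.
So the next term is {grey | 75}.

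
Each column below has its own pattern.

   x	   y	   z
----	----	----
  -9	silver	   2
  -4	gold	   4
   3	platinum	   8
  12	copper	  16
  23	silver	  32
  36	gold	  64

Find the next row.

51  platinum  128

Column x: -9, -4, 3, 12, 23, 36 → 51 (differences are 5, 7, 9, … (increasing by 2 each time)).
Column y: repeats silver → gold → platinum → copper, so silver, gold, platinum, copper, silver, gold → platinum.
Column z: ×2 each step, so 2, 4, 8, 16, 32, 64 → 128.
Combining the parts gives 51  platinum  128.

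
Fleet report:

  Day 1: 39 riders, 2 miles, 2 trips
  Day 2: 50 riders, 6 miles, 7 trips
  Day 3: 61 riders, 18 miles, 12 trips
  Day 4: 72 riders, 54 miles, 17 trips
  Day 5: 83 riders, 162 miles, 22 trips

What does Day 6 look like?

94 riders, 486 miles, 27 trips

Riders: +11 each step, so 39, 50, 61, 72, 83 → 94.
Miles: 2, 6, 18, 54, 162 → 486 (×3 each step).
Trips: +5 each step; 2, 7, 12, 17, 22 → 27.
Combining the parts gives 94 riders, 486 miles, 27 trips.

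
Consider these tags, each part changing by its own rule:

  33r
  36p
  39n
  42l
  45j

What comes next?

For the first component, +3 each step: 33, 36, 39, 42, 45 → 48.
For the letter, letters move back 2 places in the alphabet: r, p, n, l, j → h.
Putting it together: 48h.

48h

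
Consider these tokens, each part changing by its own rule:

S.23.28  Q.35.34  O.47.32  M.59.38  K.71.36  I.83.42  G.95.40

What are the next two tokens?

Letter — letters move back 2 places in the alphabet: S, Q, O, M, K, I, G → E → C.
For the second component, +12 each step: 23, 35, 47, 59, 71, 83, 95 → 107 → 119.
Third component: alternating steps +6, −2, +6, −2, …, so 28, 34, 32, 38, 36, 42, 40 → 46 → 44.
So the next two tokens are E.107.46 and C.119.44.

E.107.46, C.119.44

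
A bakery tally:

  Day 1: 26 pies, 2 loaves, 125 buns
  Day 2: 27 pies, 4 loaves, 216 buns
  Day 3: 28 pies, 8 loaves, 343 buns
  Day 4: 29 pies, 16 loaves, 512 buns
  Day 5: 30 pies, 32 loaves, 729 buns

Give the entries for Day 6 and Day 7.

31 pies, 64 loaves, 1000 buns; 32 pies, 128 loaves, 1331 buns

Pies: +1 each step; 26, 27, 28, 29, 30 → 31 → 32.
For the loaves, ×2 each step: 2, 4, 8, 16, 32 → 64 → 128.
Buns — perfect cubes: 5³, 6³, 7³, …: 125, 216, 343, 512, 729 → 1000 → 1331.
Putting the parts together: 31 pies, 64 loaves, 1000 buns and then 32 pies, 128 loaves, 1331 buns.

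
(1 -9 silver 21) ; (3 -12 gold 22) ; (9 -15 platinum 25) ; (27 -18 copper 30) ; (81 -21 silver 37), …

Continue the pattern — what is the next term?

(243 -24 gold 46)

First component: ×3 each step; 1, 3, 9, 27, 81 → 243.
Second component: −3 each step; -9, -12, -15, -18, -21 → -24.
For the metal, repeats silver → gold → platinum → copper: silver, gold, platinum, copper, silver → gold.
Fourth component — differences are 1, 3, 5, … (increasing by 2 each time): 21, 22, 25, 30, 37 → 46.
So the next term is (243 -24 gold 46).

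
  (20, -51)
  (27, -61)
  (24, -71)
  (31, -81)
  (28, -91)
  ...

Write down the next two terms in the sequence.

First part: alternating steps +7, −3, +7, −3, …, so 20, 27, 24, 31, 28 → 35 → 32.
Second part goes -51, -61, -71, -81, -91 → -101 → -111 (−10 each step).
Putting the parts together: (35, -101) and then (32, -111).

(35, -101), (32, -111)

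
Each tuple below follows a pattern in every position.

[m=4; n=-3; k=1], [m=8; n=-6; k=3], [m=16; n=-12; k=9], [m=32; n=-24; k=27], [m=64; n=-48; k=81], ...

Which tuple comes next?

[m=128; n=-96; k=243]

M — ×2 each step: 4, 8, 16, 32, 64 → 128.
For the n, ×2 each step: -3, -6, -12, -24, -48 → -96.
K: ×3 each step, so 1, 3, 9, 27, 81 → 243.
Putting it together: [m=128; n=-96; k=243].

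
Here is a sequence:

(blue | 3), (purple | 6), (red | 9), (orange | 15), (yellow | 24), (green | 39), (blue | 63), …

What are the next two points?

Colour — repeats blue → purple → red → orange → yellow → green: blue, purple, red, orange, yellow, green, blue → purple → red.
For the second component, each term is the sum of the two before it: 3, 6, 9, 15, 24, 39, 63 → 102 → 165.
Putting the parts together: (purple | 102) and then (red | 165).

(purple | 102), (red | 165)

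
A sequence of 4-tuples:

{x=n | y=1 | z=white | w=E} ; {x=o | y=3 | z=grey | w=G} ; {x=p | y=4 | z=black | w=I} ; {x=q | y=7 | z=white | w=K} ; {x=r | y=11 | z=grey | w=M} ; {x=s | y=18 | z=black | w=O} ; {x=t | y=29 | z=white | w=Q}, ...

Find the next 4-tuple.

{x=u | y=47 | z=grey | w=S}

For the x, letters move forward 1 place in the alphabet: n, o, p, q, r, s, t → u.
For the y, each term is the sum of the two before it: 1, 3, 4, 7, 11, 18, 29 → 47.
Z: white, grey, black, white, grey, black, white → grey (repeats white → grey → black).
W: letters move forward 2 places in the alphabet; E, G, I, K, M, O, Q → S.
Putting it together: {x=u | y=47 | z=grey | w=S}.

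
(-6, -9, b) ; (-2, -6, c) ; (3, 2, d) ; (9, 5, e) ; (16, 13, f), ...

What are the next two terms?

(24, 16, g), (33, 24, h)

First component — differences are 4, 5, 6, … (increasing by 1 each time): -6, -2, 3, 9, 16 → 24 → 33.
Second component — alternating steps +3, +8, +3, +8, …: -9, -6, 2, 5, 13 → 16 → 24.
Letter: letters move forward 1 place in the alphabet, so b, c, d, e, f → g → h.
So the next two terms are (24, 16, g) and (33, 24, h).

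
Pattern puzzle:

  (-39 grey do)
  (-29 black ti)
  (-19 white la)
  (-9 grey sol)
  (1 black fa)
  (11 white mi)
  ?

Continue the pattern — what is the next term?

First slot: -39, -29, -19, -9, 1, 11 → 21 (+10 each step).
Shade: repeats grey → black → white; grey, black, white, grey, black, white → grey.
Note — runs backward through the solfège scale do→ti: do, ti, la, sol, fa, mi → re.
So the next term is (21 grey re).

(21 grey re)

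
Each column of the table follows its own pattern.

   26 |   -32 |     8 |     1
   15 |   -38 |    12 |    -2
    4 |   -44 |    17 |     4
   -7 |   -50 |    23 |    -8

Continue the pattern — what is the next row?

First component: −11 each step; 26, 15, 4, -7 → -18.
Second component: −6 each step; -32, -38, -44, -50 → -56.
For the third component, differences are 4, 5, 6, … (increasing by 1 each time): 8, 12, 17, 23 → 30.
For the fourth component, ×(-2) each step: 1, -2, 4, -8 → 16.
Putting it together: -18  -56  30  16.

-18  -56  30  16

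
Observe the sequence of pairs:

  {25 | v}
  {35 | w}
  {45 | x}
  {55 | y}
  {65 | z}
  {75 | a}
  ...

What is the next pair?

First slot: +10 each step, so 25, 35, 45, 55, 65, 75 → 85.
Letter: letters move forward 1 place in the alphabet, wrapping Z→A, so v, w, x, y, z, a → b.
So the next pair is {85 | b}.

{85 | b}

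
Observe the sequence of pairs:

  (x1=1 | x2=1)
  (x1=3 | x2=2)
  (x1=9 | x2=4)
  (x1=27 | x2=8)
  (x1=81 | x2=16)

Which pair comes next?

(x1=243 | x2=32)

For the x1, ×3 each step: 1, 3, 9, 27, 81 → 243.
X2: ×2 each step; 1, 2, 4, 8, 16 → 32.
Putting it together: (x1=243 | x2=32).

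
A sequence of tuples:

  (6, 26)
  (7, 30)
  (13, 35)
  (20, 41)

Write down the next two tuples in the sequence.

(33, 48), (53, 56)

First slot goes 6, 7, 13, 20 → 33 → 53 (each term is the sum of the two before it).
For the second slot, differences are 4, 5, 6, … (increasing by 1 each time): 26, 30, 35, 41 → 48 → 56.
Putting the parts together: (33, 48) and then (53, 56).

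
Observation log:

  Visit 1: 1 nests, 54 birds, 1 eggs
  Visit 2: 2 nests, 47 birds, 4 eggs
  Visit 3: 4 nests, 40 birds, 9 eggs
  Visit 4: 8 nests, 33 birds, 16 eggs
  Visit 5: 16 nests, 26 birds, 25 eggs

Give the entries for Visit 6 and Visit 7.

Nests: ×2 each step, so 1, 2, 4, 8, 16 → 32 → 64.
Birds goes 54, 47, 40, 33, 26 → 19 → 12 (−7 each step).
Eggs: 1, 4, 9, 16, 25 → 36 → 49 (perfect squares: 1², 2², 3², …).
Putting the parts together: 32 nests, 19 birds, 36 eggs and then 64 nests, 12 birds, 49 eggs.

32 nests, 19 birds, 36 eggs; 64 nests, 12 birds, 49 eggs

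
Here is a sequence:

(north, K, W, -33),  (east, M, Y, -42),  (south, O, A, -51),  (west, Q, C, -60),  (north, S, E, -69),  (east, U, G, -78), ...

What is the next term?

Direction: repeats north → east → south → west; north, east, south, west, north, east → south.
First letter: letters move forward 2 places in the alphabet; K, M, O, Q, S, U → W.
For the second letter, letters move forward 2 places in the alphabet, wrapping Z→A: W, Y, A, C, E, G → I.
Fourth entry — −9 each step: -33, -42, -51, -60, -69, -78 → -87.
Combining the parts gives (south, W, I, -87).

(south, W, I, -87)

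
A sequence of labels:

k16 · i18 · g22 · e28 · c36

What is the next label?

a46

Letter: letters move back 2 places in the alphabet; k, i, g, e, c → a.
For the second component, differences are 2, 4, 6, … (increasing by 2 each time): 16, 18, 22, 28, 36 → 46.
Combining the parts gives a46.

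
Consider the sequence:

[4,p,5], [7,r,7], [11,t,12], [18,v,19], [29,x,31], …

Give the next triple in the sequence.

First entry goes 4, 7, 11, 18, 29 → 47 (each term is the sum of the two before it).
Letter: p, r, t, v, x → z (letters move forward 2 places in the alphabet).
Third entry goes 5, 7, 12, 19, 31 → 50 (each term is the sum of the two before it).
So the next triple is [47,z,50].

[47,z,50]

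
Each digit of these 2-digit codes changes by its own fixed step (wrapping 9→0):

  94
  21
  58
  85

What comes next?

12

First digit: 9, 2, 5, 8 → 1 (+3 each step, mod 10).
Second digit goes 4, 1, 8, 5 → 2 (−3 each step, mod 10).
Combining the parts gives 12.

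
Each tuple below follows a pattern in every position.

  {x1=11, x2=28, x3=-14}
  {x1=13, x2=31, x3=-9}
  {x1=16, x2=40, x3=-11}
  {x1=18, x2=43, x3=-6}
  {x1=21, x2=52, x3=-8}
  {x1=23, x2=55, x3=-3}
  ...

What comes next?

{x1=26, x2=64, x3=-5}

X1 — alternating steps +2, +3, +2, +3, …: 11, 13, 16, 18, 21, 23 → 26.
X2: 28, 31, 40, 43, 52, 55 → 64 (alternating steps +3, +9, +3, +9, …).
X3 goes -14, -9, -11, -6, -8, -3 → -5 (alternating steps +5, −2, +5, −2, …).
So the next tuple is {x1=26, x2=64, x3=-5}.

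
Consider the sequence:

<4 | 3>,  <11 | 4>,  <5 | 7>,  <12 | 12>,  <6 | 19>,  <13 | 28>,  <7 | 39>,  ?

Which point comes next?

First entry: alternating steps +7, −6, +7, −6, …, so 4, 11, 5, 12, 6, 13, 7 → 14.
Second entry: differences are 1, 3, 5, … (increasing by 2 each time), so 3, 4, 7, 12, 19, 28, 39 → 52.
Putting it together: <14 | 52>.

<14 | 52>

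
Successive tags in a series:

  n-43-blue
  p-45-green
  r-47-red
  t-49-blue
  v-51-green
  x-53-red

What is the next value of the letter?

Letter — letters move forward 2 places in the alphabet: n, p, r, t, v, x → z.

z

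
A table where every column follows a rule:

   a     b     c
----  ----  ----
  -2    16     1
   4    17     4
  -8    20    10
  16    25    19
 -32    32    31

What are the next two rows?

Column a goes -2, 4, -8, 16, -32 → 64 → -128 (×(-2) each step).
Column b goes 16, 17, 20, 25, 32 → 41 → 52 (differences are 1, 3, 5, … (increasing by 2 each time)).
For the column c, differences are 3, 6, 9, … (increasing by 3 each time): 1, 4, 10, 19, 31 → 46 → 64.
So the next two rows are 64  41  46 and -128  52  64.

64  41  46; -128  52  64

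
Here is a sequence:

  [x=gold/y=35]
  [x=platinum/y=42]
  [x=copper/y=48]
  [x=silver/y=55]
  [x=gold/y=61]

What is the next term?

[x=platinum/y=68]

X: repeats gold → platinum → copper → silver; gold, platinum, copper, silver, gold → platinum.
Y: alternating steps +7, +6, +7, +6, …, so 35, 42, 48, 55, 61 → 68.
Putting it together: [x=platinum/y=68].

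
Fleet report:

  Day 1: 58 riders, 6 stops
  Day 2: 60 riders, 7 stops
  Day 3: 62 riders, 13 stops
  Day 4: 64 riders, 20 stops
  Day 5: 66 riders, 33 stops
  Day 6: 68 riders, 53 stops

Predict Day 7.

Riders: +2 each step; 58, 60, 62, 64, 66, 68 → 70.
Stops: each term is the sum of the two before it, so 6, 7, 13, 20, 33, 53 → 86.
So the next line is 70 riders, 86 stops.

70 riders, 86 stops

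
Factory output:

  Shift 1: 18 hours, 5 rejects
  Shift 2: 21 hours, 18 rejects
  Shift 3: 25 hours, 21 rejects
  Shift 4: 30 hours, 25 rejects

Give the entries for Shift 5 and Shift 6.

Hours: differences are 3, 4, 5, … (increasing by 1 each time); 18, 21, 25, 30 → 36 → 43.
For the rejects, always the previous value of the hours: 5, 18, 21, 25 → 30 → 36.
So the next two records are 36 hours, 30 rejects and 43 hours, 36 rejects.

36 hours, 30 rejects; 43 hours, 36 rejects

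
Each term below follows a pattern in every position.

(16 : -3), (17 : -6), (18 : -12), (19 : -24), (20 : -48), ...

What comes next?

First value: +1 each step, so 16, 17, 18, 19, 20 → 21.
Second value — ×2 each step: -3, -6, -12, -24, -48 → -96.
Putting it together: (21 : -96).

(21 : -96)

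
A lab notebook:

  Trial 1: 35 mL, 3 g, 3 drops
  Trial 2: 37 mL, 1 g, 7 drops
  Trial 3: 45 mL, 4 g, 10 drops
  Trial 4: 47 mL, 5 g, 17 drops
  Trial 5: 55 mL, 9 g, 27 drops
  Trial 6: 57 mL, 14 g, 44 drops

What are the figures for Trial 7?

65 mL, 23 g, 71 drops

For the mL, alternating steps +2, +8, +2, +8, …: 35, 37, 45, 47, 55, 57 → 65.
G: each term is the sum of the two before it; 3, 1, 4, 5, 9, 14 → 23.
For the drops, each term is the sum of the two before it: 3, 7, 10, 17, 27, 44 → 71.
Putting it together: 65 mL, 23 g, 71 drops.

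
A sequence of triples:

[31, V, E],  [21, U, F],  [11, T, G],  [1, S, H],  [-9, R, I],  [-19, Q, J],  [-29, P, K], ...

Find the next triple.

[-39, O, L]

First value: 31, 21, 11, 1, -9, -19, -29 → -39 (−10 each step).
First letter — letters move back 1 place in the alphabet: V, U, T, S, R, Q, P → O.
Second letter goes E, F, G, H, I, J, K → L (letters move forward 1 place in the alphabet).
Putting it together: [-39, O, L].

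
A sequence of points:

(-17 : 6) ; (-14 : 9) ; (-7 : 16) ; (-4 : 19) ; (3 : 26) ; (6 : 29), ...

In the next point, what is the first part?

13

For the first part, alternating steps +3, +7, +3, +7, …: -17, -14, -7, -4, 3, 6 → 13.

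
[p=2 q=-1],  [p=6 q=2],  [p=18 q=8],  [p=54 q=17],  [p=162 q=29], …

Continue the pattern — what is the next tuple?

For the p, ×3 each step: 2, 6, 18, 54, 162 → 486.
Q: -1, 2, 8, 17, 29 → 44 (differences are 3, 6, 9, … (increasing by 3 each time)).
Combining the parts gives [p=486 q=44].

[p=486 q=44]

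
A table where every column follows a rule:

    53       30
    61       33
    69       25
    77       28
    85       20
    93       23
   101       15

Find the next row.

For the first component, +8 each step: 53, 61, 69, 77, 85, 93, 101 → 109.
Second component — alternating steps +3, −8, +3, −8, …: 30, 33, 25, 28, 20, 23, 15 → 18.
Putting it together: 109  18.

109  18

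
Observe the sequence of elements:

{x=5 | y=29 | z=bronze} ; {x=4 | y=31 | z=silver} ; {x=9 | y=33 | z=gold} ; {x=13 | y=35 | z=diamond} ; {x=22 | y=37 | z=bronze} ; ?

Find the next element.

{x=35 | y=39 | z=silver}

For the x, each term is the sum of the two before it: 5, 4, 9, 13, 22 → 35.
Y: 29, 31, 33, 35, 37 → 39 (+2 each step).
Z: repeats bronze → silver → gold → diamond, so bronze, silver, gold, diamond, bronze → silver.
Putting it together: {x=35 | y=39 | z=silver}.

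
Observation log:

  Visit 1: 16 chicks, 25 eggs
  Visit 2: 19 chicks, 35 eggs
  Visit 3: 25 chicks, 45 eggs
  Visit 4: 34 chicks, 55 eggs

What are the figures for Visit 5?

Chicks — differences are 3, 6, 9, … (increasing by 3 each time): 16, 19, 25, 34 → 46.
Eggs — +10 each step: 25, 35, 45, 55 → 65.
Putting it together: 46 chicks, 65 eggs.

46 chicks, 65 eggs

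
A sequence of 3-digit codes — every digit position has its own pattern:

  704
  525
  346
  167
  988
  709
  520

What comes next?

For the first digit, −2 each step, mod 10: 7, 5, 3, 1, 9, 7, 5 → 3.
Second digit: 0, 2, 4, 6, 8, 0, 2 → 4 (+2 each step, mod 10).
Third digit: +1 each step, mod 10, so 4, 5, 6, 7, 8, 9, 0 → 1.
Combining the parts gives 341.

341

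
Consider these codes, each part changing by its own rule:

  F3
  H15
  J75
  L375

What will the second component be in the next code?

1875

For the letter, letters move forward 2 places in the alphabet: F, H, J, L → N.
For the second component, ×5 each step: 3, 15, 75, 375 → 1875.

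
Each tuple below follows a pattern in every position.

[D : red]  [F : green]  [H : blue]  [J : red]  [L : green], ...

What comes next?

[N : blue]

Letter: letters move forward 2 places in the alphabet; D, F, H, J, L → N.
Colour goes red, green, blue, red, green → blue (repeats red → green → blue).
Putting it together: [N : blue].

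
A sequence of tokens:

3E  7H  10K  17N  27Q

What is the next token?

First component goes 3, 7, 10, 17, 27 → 44 (each term is the sum of the two before it).
For the letter, letters move forward 3 places in the alphabet: E, H, K, N, Q → T.
So the next token is 44T.

44T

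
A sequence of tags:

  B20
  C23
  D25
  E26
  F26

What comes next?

Letter: B, C, D, E, F → G (letters move forward 1 place in the alphabet).
Second component: differences are 3, 2, 1, … (decreasing by 1 each time), so 20, 23, 25, 26, 26 → 25.
So the next tag is G25.

G25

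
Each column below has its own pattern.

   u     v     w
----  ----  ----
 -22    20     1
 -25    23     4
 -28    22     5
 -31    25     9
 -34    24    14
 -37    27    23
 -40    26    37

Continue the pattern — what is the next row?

Column u: −3 each step; -22, -25, -28, -31, -34, -37, -40 → -43.
Column v: 20, 23, 22, 25, 24, 27, 26 → 29 (alternating steps +3, −1, +3, −1, …).
Column w: each term is the sum of the two before it, so 1, 4, 5, 9, 14, 23, 37 → 60.
So the next row is -43  29  60.

-43  29  60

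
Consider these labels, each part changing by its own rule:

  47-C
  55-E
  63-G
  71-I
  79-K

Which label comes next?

First component — +8 each step: 47, 55, 63, 71, 79 → 87.
Letter: letters move forward 2 places in the alphabet; C, E, G, I, K → M.
So the next label is 87-M.

87-M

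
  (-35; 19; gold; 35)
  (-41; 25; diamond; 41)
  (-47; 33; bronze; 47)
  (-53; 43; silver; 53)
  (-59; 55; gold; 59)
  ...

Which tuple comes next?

(-65; 69; diamond; 65)

First entry — −6 each step: -35, -41, -47, -53, -59 → -65.
Second entry: differences are 6, 8, 10, … (increasing by 2 each time); 19, 25, 33, 43, 55 → 69.
Rank goes gold, diamond, bronze, silver, gold → diamond (repeats gold → diamond → bronze → silver).
Fourth entry: 35, 41, 47, 53, 59 → 65 (always the negative of the first entry).
Putting it together: (-65; 69; diamond; 65).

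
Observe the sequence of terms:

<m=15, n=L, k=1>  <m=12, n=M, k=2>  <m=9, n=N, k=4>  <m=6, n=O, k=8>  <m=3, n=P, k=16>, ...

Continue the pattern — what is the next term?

M — −3 each step: 15, 12, 9, 6, 3 → 0.
N: letters move forward 1 place in the alphabet; L, M, N, O, P → Q.
K — ×2 each step: 1, 2, 4, 8, 16 → 32.
So the next term is <m=0, n=Q, k=32>.

<m=0, n=Q, k=32>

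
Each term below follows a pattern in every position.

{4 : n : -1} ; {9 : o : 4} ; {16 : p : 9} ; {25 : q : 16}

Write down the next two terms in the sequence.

First component goes 4, 9, 16, 25 → 36 → 49 (perfect squares: 2², 3², 4², …).
Letter — letters move forward 1 place in the alphabet: n, o, p, q → r → s.
For the third component, always the previous value of the first component: -1, 4, 9, 16 → 25 → 36.
So the next two terms are {36 : r : 25} and {49 : s : 36}.

{36 : r : 25}, {49 : s : 36}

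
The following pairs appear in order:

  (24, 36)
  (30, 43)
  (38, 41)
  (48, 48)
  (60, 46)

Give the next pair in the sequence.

(74, 53)

First part goes 24, 30, 38, 48, 60 → 74 (differences are 6, 8, 10, … (increasing by 2 each time)).
Second part: 36, 43, 41, 48, 46 → 53 (alternating steps +7, −2, +7, −2, …).
Combining the parts gives (74, 53).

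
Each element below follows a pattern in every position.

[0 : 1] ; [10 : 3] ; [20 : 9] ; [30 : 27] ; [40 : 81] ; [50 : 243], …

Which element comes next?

First coordinate: +10 each step, so 0, 10, 20, 30, 40, 50 → 60.
For the second coordinate, ×3 each step: 1, 3, 9, 27, 81, 243 → 729.
Combining the parts gives [60 : 729].

[60 : 729]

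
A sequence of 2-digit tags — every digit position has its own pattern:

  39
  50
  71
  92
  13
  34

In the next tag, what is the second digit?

Second digit goes 9, 0, 1, 2, 3, 4 → 5 (+1 each step, mod 10).

5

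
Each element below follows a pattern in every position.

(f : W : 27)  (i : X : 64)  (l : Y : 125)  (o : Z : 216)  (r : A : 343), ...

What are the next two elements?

First letter: f, i, l, o, r → u → x (letters move forward 3 places in the alphabet).
Second letter goes W, X, Y, Z, A → B → C (letters move forward 1 place in the alphabet, wrapping Z→A).
Third value: perfect cubes: 3³, 4³, 5³, …; 27, 64, 125, 216, 343 → 512 → 729.
So the next two elements are (u : B : 512) and (x : C : 729).

(u : B : 512), (x : C : 729)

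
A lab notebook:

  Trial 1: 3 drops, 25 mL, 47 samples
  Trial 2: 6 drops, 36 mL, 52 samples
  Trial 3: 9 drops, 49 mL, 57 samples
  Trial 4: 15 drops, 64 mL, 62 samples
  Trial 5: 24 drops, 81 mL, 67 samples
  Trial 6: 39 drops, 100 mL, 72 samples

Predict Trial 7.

63 drops, 121 mL, 77 samples

Drops: 3, 6, 9, 15, 24, 39 → 63 (each term is the sum of the two before it).
ML — perfect squares: 5², 6², 7², …: 25, 36, 49, 64, 81, 100 → 121.
Samples goes 47, 52, 57, 62, 67, 72 → 77 (+5 each step).
Putting it together: 63 drops, 121 mL, 77 samples.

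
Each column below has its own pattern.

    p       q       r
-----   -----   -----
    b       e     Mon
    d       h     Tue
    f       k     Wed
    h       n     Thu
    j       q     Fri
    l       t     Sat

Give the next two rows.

n  w  Sun; p  z  Mon

Column p: letters move forward 2 places in the alphabet, so b, d, f, h, j, l → n → p.
Column q: letters move forward 3 places in the alphabet; e, h, k, n, q, t → w → z.
Column r: Mon, Tue, Wed, Thu, Fri, Sat → Sun → Mon (runs through the weekdays Mon→Sun).
Putting the parts together: n  w  Sun and then p  z  Mon.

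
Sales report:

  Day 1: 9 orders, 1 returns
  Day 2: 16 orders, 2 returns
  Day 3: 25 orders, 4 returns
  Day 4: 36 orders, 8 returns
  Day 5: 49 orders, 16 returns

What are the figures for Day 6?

64 orders, 32 returns

Orders goes 9, 16, 25, 36, 49 → 64 (perfect squares: 3², 4², 5², …).
Returns: 1, 2, 4, 8, 16 → 32 (×2 each step).
Combining the parts gives 64 orders, 32 returns.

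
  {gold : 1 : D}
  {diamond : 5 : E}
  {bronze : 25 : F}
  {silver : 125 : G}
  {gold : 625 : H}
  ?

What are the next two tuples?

{diamond : 3125 : I}, {bronze : 15625 : J}

Rank: repeats gold → diamond → bronze → silver, so gold, diamond, bronze, silver, gold → diamond → bronze.
Second component: ×5 each step; 1, 5, 25, 125, 625 → 3125 → 15625.
Letter goes D, E, F, G, H → I → J (letters move forward 1 place in the alphabet).
So the next two tuples are {diamond : 3125 : I} and {bronze : 15625 : J}.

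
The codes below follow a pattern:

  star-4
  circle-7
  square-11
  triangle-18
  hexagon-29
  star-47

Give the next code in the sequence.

Shape — repeats star → circle → square → triangle → hexagon: star, circle, square, triangle, hexagon, star → circle.
Second component goes 4, 7, 11, 18, 29, 47 → 76 (each term is the sum of the two before it).
So the next code is circle-76.

circle-76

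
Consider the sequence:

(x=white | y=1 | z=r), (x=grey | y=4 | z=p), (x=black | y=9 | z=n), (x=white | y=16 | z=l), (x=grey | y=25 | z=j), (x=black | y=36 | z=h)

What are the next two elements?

(x=white | y=49 | z=f), (x=grey | y=64 | z=d)

X: white, grey, black, white, grey, black → white → grey (repeats white → grey → black).
Y: perfect squares: 1², 2², 3², …; 1, 4, 9, 16, 25, 36 → 49 → 64.
Z goes r, p, n, l, j, h → f → d (letters move back 2 places in the alphabet).
Putting the parts together: (x=white | y=49 | z=f) and then (x=grey | y=64 | z=d).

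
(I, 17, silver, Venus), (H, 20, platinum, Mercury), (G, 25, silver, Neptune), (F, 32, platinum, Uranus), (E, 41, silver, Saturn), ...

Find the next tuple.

(D, 52, platinum, Jupiter)

Letter: letters move back 1 place in the alphabet, so I, H, G, F, E → D.
Second component: 17, 20, 25, 32, 41 → 52 (differences are 3, 5, 7, … (increasing by 2 each time)).
Metal: silver, platinum, silver, platinum, silver → platinum (alternates silver ↔ platinum).
For the planet, runs backward through the planets Mercury→Neptune: Venus, Mercury, Neptune, Uranus, Saturn → Jupiter.
Combining the parts gives (D, 52, platinum, Jupiter).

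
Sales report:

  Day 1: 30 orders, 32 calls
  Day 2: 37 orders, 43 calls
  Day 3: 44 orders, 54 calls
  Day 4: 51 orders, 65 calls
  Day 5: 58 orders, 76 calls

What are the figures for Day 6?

65 orders, 87 calls

For the orders, +7 each step: 30, 37, 44, 51, 58 → 65.
Calls goes 32, 43, 54, 65, 76 → 87 (+11 each step).
Combining the parts gives 65 orders, 87 calls.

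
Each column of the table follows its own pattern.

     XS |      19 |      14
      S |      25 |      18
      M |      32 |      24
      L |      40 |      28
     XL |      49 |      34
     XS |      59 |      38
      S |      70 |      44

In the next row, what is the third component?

48

Third component: alternating steps +4, +6, +4, +6, …; 14, 18, 24, 28, 34, 38, 44 → 48.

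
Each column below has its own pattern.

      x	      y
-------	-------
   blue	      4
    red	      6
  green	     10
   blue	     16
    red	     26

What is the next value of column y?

42

For the column x, repeats blue → red → green: blue, red, green, blue, red → green.
Column y: each term is the sum of the two before it, so 4, 6, 10, 16, 26 → 42.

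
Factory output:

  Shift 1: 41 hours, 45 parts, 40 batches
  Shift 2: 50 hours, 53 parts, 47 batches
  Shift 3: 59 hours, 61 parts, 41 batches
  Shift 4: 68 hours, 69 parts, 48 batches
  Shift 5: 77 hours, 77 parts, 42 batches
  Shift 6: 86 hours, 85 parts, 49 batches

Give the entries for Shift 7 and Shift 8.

Hours: +9 each step, so 41, 50, 59, 68, 77, 86 → 95 → 104.
Parts: +8 each step; 45, 53, 61, 69, 77, 85 → 93 → 101.
Batches: alternating steps +7, −6, +7, −6, …; 40, 47, 41, 48, 42, 49 → 43 → 50.
So the next two rows are 95 hours, 93 parts, 43 batches and 104 hours, 101 parts, 50 batches.

95 hours, 93 parts, 43 batches; 104 hours, 101 parts, 50 batches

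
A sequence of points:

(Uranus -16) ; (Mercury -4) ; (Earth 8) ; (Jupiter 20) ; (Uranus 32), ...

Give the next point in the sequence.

(Mercury 44)

Planet goes Uranus, Mercury, Earth, Jupiter, Uranus → Mercury (repeats Uranus → Mercury → Earth → Jupiter).
Second part — +12 each step: -16, -4, 8, 20, 32 → 44.
Putting it together: (Mercury 44).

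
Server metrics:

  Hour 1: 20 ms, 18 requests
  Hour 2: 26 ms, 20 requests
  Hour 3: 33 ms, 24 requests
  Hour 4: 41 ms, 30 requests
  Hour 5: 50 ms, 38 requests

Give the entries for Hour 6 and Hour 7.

60 ms, 48 requests; 71 ms, 60 requests

For the ms, differences are 6, 7, 8, … (increasing by 1 each time): 20, 26, 33, 41, 50 → 60 → 71.
Requests — differences are 2, 4, 6, … (increasing by 2 each time): 18, 20, 24, 30, 38 → 48 → 60.
Putting the parts together: 60 ms, 48 requests and then 71 ms, 60 requests.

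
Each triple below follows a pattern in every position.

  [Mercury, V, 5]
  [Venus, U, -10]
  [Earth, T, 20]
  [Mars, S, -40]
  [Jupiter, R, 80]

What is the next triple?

[Saturn, Q, -160]

Planet — runs through the planets Mercury→Neptune: Mercury, Venus, Earth, Mars, Jupiter → Saturn.
Letter: letters move back 1 place in the alphabet, so V, U, T, S, R → Q.
Third slot goes 5, -10, 20, -40, 80 → -160 (×(-2) each step).
Putting it together: [Saturn, Q, -160].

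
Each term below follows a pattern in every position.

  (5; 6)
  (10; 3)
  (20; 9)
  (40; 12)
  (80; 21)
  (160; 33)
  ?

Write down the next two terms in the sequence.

First component: ×2 each step; 5, 10, 20, 40, 80, 160 → 320 → 640.
For the second component, each term is the sum of the two before it: 6, 3, 9, 12, 21, 33 → 54 → 87.
Putting the parts together: (320; 54) and then (640; 87).

(320; 54), (640; 87)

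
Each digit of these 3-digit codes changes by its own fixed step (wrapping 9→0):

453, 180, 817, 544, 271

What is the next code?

First digit goes 4, 1, 8, 5, 2 → 9 (−3 each step, mod 10).
Second digit goes 5, 8, 1, 4, 7 → 0 (+3 each step, mod 10).
Third digit: 3, 0, 7, 4, 1 → 8 (−3 each step, mod 10).
So the next code is 908.

908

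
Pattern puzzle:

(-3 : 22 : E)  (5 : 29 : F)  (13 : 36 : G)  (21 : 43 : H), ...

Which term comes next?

First entry: +8 each step, so -3, 5, 13, 21 → 29.
Second entry: +7 each step, so 22, 29, 36, 43 → 50.
For the letter, letters move forward 1 place in the alphabet: E, F, G, H → I.
So the next term is (29 : 50 : I).

(29 : 50 : I)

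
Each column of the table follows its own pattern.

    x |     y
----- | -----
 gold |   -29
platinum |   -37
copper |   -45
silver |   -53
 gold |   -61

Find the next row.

platinum  -69

For the column x, repeats gold → platinum → copper → silver: gold, platinum, copper, silver, gold → platinum.
Column y: −8 each step; -29, -37, -45, -53, -61 → -69.
So the next row is platinum  -69.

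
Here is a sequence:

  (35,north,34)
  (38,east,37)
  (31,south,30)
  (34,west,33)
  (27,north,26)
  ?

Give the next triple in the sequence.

First slot: alternating steps +3, −7, +3, −7, …, so 35, 38, 31, 34, 27 → 30.
Direction goes north, east, south, west, north → east (repeats north → east → south → west).
Third slot: always 1 less than the first slot; 34, 37, 30, 33, 26 → 29.
So the next triple is (30,east,29).

(30,east,29)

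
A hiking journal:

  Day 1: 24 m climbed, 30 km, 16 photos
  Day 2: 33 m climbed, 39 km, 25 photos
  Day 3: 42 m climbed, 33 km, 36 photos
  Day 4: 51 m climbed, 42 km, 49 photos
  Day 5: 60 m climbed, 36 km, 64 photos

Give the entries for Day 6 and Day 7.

69 m climbed, 45 km, 81 photos; 78 m climbed, 39 km, 100 photos

M climbed — +9 each step: 24, 33, 42, 51, 60 → 69 → 78.
For the km, alternating steps +9, −6, +9, −6, …: 30, 39, 33, 42, 36 → 45 → 39.
Photos goes 16, 25, 36, 49, 64 → 81 → 100 (perfect squares: 4², 5², 6², …).
Putting the parts together: 69 m climbed, 45 km, 81 photos and then 78 m climbed, 39 km, 100 photos.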